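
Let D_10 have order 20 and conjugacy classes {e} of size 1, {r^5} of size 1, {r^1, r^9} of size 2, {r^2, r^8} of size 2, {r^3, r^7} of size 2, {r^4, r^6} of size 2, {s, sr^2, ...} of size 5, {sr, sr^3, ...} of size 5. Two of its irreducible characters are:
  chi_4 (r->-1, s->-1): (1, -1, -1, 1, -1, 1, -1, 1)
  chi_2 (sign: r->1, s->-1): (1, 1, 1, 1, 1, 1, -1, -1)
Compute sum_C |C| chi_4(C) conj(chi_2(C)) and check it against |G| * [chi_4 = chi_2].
Sum = 0; so <chi_4, chi_2> = 0 (distinct irreducibles are orthogonal).

Solution. Compute term by term over conjugacy classes (|C| * chi_4(C) * conj(chi_2(C))):
  1*(1)*conj(1) + 1*(-1)*conj(1) + 2*(-1)*conj(1) + 2*(1)*conj(1) + 2*(-1)*conj(1) + 2*(1)*conj(1) + 5*(-1)*conj(-1) + 5*(1)*conj(-1)
  = (1) + (-1) + (-2) + (2) + (-2) + (2) + (5) + (-5)
  = 0.
Dividing by |G| = 20 gives 0/20 = 0, matching the row-orthogonality relation <chi_4, chi_2> = [chi_4 = chi_2].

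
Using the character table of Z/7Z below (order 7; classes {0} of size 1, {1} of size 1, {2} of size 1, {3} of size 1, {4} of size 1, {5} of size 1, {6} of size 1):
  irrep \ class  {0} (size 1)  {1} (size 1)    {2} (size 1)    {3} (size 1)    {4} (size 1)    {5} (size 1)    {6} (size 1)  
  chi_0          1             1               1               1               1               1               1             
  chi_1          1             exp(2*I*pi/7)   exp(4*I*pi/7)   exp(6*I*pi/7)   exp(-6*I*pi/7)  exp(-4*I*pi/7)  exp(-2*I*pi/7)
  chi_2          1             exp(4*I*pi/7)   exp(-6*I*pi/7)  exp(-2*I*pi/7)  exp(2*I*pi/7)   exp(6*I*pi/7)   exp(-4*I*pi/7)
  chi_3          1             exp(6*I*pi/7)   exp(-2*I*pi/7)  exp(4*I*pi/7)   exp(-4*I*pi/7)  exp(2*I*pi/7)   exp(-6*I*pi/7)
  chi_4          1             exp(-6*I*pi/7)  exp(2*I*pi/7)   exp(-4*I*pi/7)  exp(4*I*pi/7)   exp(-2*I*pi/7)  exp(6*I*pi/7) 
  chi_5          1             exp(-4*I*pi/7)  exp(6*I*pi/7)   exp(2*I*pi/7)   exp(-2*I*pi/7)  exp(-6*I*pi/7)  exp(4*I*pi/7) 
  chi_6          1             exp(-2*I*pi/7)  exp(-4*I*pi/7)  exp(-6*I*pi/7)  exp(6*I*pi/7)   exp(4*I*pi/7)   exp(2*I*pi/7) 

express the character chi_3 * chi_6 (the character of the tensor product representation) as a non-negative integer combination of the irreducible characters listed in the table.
chi_3 tensor chi_6 = chi_2 (all other irreducibles have multiplicity 0).

Why: The character of a tensor product is the pointwise product (chi_3 * chi_6)(C) = chi_3(C) * chi_6(C):
  {0}: (1)*(1), {1}: (exp(6*I*pi/7))*(exp(-2*I*pi/7)), {2}: (exp(-2*I*pi/7))*(exp(-4*I*pi/7)), {3}: (exp(4*I*pi/7))*(exp(-6*I*pi/7)), {4}: (exp(-4*I*pi/7))*(exp(6*I*pi/7)), {5}: (exp(2*I*pi/7))*(exp(4*I*pi/7)), {6}: (exp(-6*I*pi/7))*(exp(2*I*pi/7))
so (chi_3 * chi_6) takes values
  {0} -> 1, {1} -> exp(4*I*pi/7), {2} -> exp(-6*I*pi/7), {3} -> exp(-2*I*pi/7), {4} -> exp(2*I*pi/7), {5} -> exp(6*I*pi/7), {6} -> exp(-4*I*pi/7).
Now take the inner product of this character with each irreducible chi from the table, <chi_3*chi_6, chi> = (1/7) sum_C |C| (chi_3*chi_6)(C) conj(chi(C)):
  <chi_3*chi_6, chi_0> = (1/7)[1*(1)*conj(1) + 1*(exp(4*I*pi/7))*conj(1) + 1*(exp(-6*I*pi/7))*conj(1) + 1*(exp(-2*I*pi/7))*conj(1) + 1*(exp(2*I*pi/7))*conj(1) + 1*(exp(6*I*pi/7))*conj(1) + 1*(exp(-4*I*pi/7))*conj(1)]
      = (1/7)[(1) + (exp(4*I*pi/7)) + (exp(-6*I*pi/7)) + (exp(-2*I*pi/7)) + (exp(2*I*pi/7)) + (exp(6*I*pi/7)) + (exp(-4*I*pi/7))] = 0/7 = 0
  <chi_3*chi_6, chi_1> = (1/7)[1*(1)*conj(1) + 1*(exp(4*I*pi/7))*conj(exp(2*I*pi/7)) + 1*(exp(-6*I*pi/7))*conj(exp(4*I*pi/7)) + 1*(exp(-2*I*pi/7))*conj(exp(6*I*pi/7)) + 1*(exp(2*I*pi/7))*conj(exp(-6*I*pi/7)) + 1*(exp(6*I*pi/7))*conj(exp(-4*I*pi/7)) + 1*(exp(-4*I*pi/7))*conj(exp(-2*I*pi/7))]
      = (1/7)[(1) + (exp(2*I*pi/7)) + (exp(4*I*pi/7)) + (exp(6*I*pi/7)) + (exp(-6*I*pi/7)) + (exp(-4*I*pi/7)) + (exp(-2*I*pi/7))] = 0/7 = 0
  <chi_3*chi_6, chi_2> = (1/7)[1*(1)*conj(1) + 1*(exp(4*I*pi/7))*conj(exp(4*I*pi/7)) + 1*(exp(-6*I*pi/7))*conj(exp(-6*I*pi/7)) + 1*(exp(-2*I*pi/7))*conj(exp(-2*I*pi/7)) + 1*(exp(2*I*pi/7))*conj(exp(2*I*pi/7)) + 1*(exp(6*I*pi/7))*conj(exp(6*I*pi/7)) + 1*(exp(-4*I*pi/7))*conj(exp(-4*I*pi/7))]
      = (1/7)[(1) + (1) + (1) + (1) + (1) + (1) + (1)] = 7/7 = 1
  <chi_3*chi_6, chi_3> = (1/7)[1*(1)*conj(1) + 1*(exp(4*I*pi/7))*conj(exp(6*I*pi/7)) + 1*(exp(-6*I*pi/7))*conj(exp(-2*I*pi/7)) + 1*(exp(-2*I*pi/7))*conj(exp(4*I*pi/7)) + 1*(exp(2*I*pi/7))*conj(exp(-4*I*pi/7)) + 1*(exp(6*I*pi/7))*conj(exp(2*I*pi/7)) + 1*(exp(-4*I*pi/7))*conj(exp(-6*I*pi/7))]
      = (1/7)[(1) + (exp(-2*I*pi/7)) + (exp(-4*I*pi/7)) + (exp(-6*I*pi/7)) + (exp(6*I*pi/7)) + (exp(4*I*pi/7)) + (exp(2*I*pi/7))] = 0/7 = 0
  <chi_3*chi_6, chi_4> = (1/7)[1*(1)*conj(1) + 1*(exp(4*I*pi/7))*conj(exp(-6*I*pi/7)) + 1*(exp(-6*I*pi/7))*conj(exp(2*I*pi/7)) + 1*(exp(-2*I*pi/7))*conj(exp(-4*I*pi/7)) + 1*(exp(2*I*pi/7))*conj(exp(4*I*pi/7)) + 1*(exp(6*I*pi/7))*conj(exp(-2*I*pi/7)) + 1*(exp(-4*I*pi/7))*conj(exp(6*I*pi/7))]
      = (1/7)[(1) + (exp(-4*I*pi/7)) + (exp(6*I*pi/7)) + (exp(2*I*pi/7)) + (exp(-2*I*pi/7)) + (exp(-6*I*pi/7)) + (exp(4*I*pi/7))] = 0/7 = 0
  <chi_3*chi_6, chi_5> = (1/7)[1*(1)*conj(1) + 1*(exp(4*I*pi/7))*conj(exp(-4*I*pi/7)) + 1*(exp(-6*I*pi/7))*conj(exp(6*I*pi/7)) + 1*(exp(-2*I*pi/7))*conj(exp(2*I*pi/7)) + 1*(exp(2*I*pi/7))*conj(exp(-2*I*pi/7)) + 1*(exp(6*I*pi/7))*conj(exp(-6*I*pi/7)) + 1*(exp(-4*I*pi/7))*conj(exp(4*I*pi/7))]
      = (1/7)[(1) + (exp(-6*I*pi/7)) + (exp(2*I*pi/7)) + (exp(-4*I*pi/7)) + (exp(4*I*pi/7)) + (exp(-2*I*pi/7)) + (exp(6*I*pi/7))] = 0/7 = 0
  <chi_3*chi_6, chi_6> = (1/7)[1*(1)*conj(1) + 1*(exp(4*I*pi/7))*conj(exp(-2*I*pi/7)) + 1*(exp(-6*I*pi/7))*conj(exp(-4*I*pi/7)) + 1*(exp(-2*I*pi/7))*conj(exp(-6*I*pi/7)) + 1*(exp(2*I*pi/7))*conj(exp(6*I*pi/7)) + 1*(exp(6*I*pi/7))*conj(exp(4*I*pi/7)) + 1*(exp(-4*I*pi/7))*conj(exp(2*I*pi/7))]
      = (1/7)[(1) + (exp(6*I*pi/7)) + (exp(-2*I*pi/7)) + (exp(4*I*pi/7)) + (exp(-4*I*pi/7)) + (exp(2*I*pi/7)) + (exp(-6*I*pi/7))] = 0/7 = 0
(Exp terms are combined using exp(i*s)*conj(exp(i*t)) = exp(i*(s-t)), and sums of them are collapsed using the identity that for every m > 1 the m distinct m-th roots of unity sum to 0, e.g. 1 + exp(2*I*pi/3) + exp(-2*I*pi/3) = 0.)
Hence the multiplicities are chi_2: 1. Dimension check: dim(chi_3)*dim(chi_6) = 1*1 = 1 and sum (mult * dim) = 1*1 = 1.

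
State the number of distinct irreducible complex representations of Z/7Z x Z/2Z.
14

Explanation: The number of irreducible complex representations of a finite group equals its number of conjugacy classes. Z/7Z x Z/2Z is abelian of order 14, so every element is its own conjugacy class: 14 classes, so Z/7Z x Z/2Z (order 14) has exactly 14 irreducible complex representations.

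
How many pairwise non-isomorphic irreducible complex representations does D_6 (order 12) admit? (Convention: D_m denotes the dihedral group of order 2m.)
6

Why: The number of irreducible complex representations of a finite group equals its number of conjugacy classes. D_6 has 6 conjugacy classes (n/2 + 3 for n even), so D_6 (order 12) has exactly 6 irreducible complex representations.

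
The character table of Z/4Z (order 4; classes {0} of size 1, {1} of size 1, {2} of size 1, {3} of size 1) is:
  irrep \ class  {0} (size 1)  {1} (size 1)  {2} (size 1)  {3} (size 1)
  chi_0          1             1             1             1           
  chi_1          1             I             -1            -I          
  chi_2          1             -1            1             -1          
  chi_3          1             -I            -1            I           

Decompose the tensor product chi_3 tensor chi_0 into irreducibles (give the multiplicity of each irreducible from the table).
chi_3 tensor chi_0 = chi_3 (all other irreducibles have multiplicity 0).

Working: The character of a tensor product is the pointwise product (chi_3 * chi_0)(C) = chi_3(C) * chi_0(C):
  {0}: (1)*(1), {1}: (-I)*(1), {2}: (-1)*(1), {3}: (I)*(1)
so (chi_3 * chi_0) takes values
  {0} -> 1, {1} -> -I, {2} -> -1, {3} -> I.
Now take the inner product of this character with each irreducible chi from the table, <chi_3*chi_0, chi> = (1/4) sum_C |C| (chi_3*chi_0)(C) conj(chi(C)):
  <chi_3*chi_0, chi_0> = (1/4)[1*(1)*conj(1) + 1*(-I)*conj(1) + 1*(-1)*conj(1) + 1*(I)*conj(1)]
      = (1/4)[(1) + (-I) + (-1) + (I)] = 0/4 = 0
  <chi_3*chi_0, chi_1> = (1/4)[1*(1)*conj(1) + 1*(-I)*conj(I) + 1*(-1)*conj(-1) + 1*(I)*conj(-I)]
      = (1/4)[(1) + (-1) + (1) + (-1)] = 0/4 = 0
  <chi_3*chi_0, chi_2> = (1/4)[1*(1)*conj(1) + 1*(-I)*conj(-1) + 1*(-1)*conj(1) + 1*(I)*conj(-1)]
      = (1/4)[(1) + (I) + (-1) + (-I)] = 0/4 = 0
  <chi_3*chi_0, chi_3> = (1/4)[1*(1)*conj(1) + 1*(-I)*conj(-I) + 1*(-1)*conj(-1) + 1*(I)*conj(I)]
      = (1/4)[(1) + (1) + (1) + (1)] = 4/4 = 1
(Exp terms are combined using exp(i*s)*conj(exp(i*t)) = exp(i*(s-t)), and sums of them are collapsed using the identity that for every m > 1 the m distinct m-th roots of unity sum to 0, e.g. 1 + exp(2*I*pi/3) + exp(-2*I*pi/3) = 0.)
Hence the multiplicities are chi_3: 1. Dimension check: dim(chi_3)*dim(chi_0) = 1*1 = 1 and sum (mult * dim) = 1*1 = 1.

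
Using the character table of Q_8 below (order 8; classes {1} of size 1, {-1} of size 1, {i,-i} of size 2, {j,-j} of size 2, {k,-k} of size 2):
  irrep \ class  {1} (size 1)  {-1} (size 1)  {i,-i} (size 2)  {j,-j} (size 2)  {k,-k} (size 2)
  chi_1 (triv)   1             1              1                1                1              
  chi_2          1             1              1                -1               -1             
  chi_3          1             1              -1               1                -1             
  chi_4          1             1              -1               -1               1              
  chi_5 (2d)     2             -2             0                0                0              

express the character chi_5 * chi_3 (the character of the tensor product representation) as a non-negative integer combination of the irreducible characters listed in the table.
chi_5 tensor chi_3 = chi_5 (all other irreducibles have multiplicity 0).

Proof sketch: The character of a tensor product is the pointwise product (chi_5 * chi_3)(C) = chi_5(C) * chi_3(C):
  {1}: (2)*(1), {-1}: (-2)*(1), {i,-i}: (0)*(-1), {j,-j}: (0)*(1), {k,-k}: (0)*(-1)
so (chi_5 * chi_3) takes values
  {1} -> 2, {-1} -> -2, {i,-i} -> 0, {j,-j} -> 0, {k,-k} -> 0.
Now take the inner product of this character with each irreducible chi from the table, <chi_5*chi_3, chi> = (1/8) sum_C |C| (chi_5*chi_3)(C) conj(chi(C)):
  <chi_5*chi_3, chi_1> = (1/8)[1*(2)*conj(1) + 1*(-2)*conj(1) + 2*(0)*conj(1) + 2*(0)*conj(1) + 2*(0)*conj(1)]
      = (1/8)[(2) + (-2) + (0) + (0) + (0)] = 0/8 = 0
  <chi_5*chi_3, chi_2> = (1/8)[1*(2)*conj(1) + 1*(-2)*conj(1) + 2*(0)*conj(1) + 2*(0)*conj(-1) + 2*(0)*conj(-1)]
      = (1/8)[(2) + (-2) + (0) + (0) + (0)] = 0/8 = 0
  <chi_5*chi_3, chi_3> = (1/8)[1*(2)*conj(1) + 1*(-2)*conj(1) + 2*(0)*conj(-1) + 2*(0)*conj(1) + 2*(0)*conj(-1)]
      = (1/8)[(2) + (-2) + (0) + (0) + (0)] = 0/8 = 0
  <chi_5*chi_3, chi_4> = (1/8)[1*(2)*conj(1) + 1*(-2)*conj(1) + 2*(0)*conj(-1) + 2*(0)*conj(-1) + 2*(0)*conj(1)]
      = (1/8)[(2) + (-2) + (0) + (0) + (0)] = 0/8 = 0
  <chi_5*chi_3, chi_5> = (1/8)[1*(2)*conj(2) + 1*(-2)*conj(-2) + 2*(0)*conj(0) + 2*(0)*conj(0) + 2*(0)*conj(0)]
      = (1/8)[(4) + (4) + (0) + (0) + (0)] = 8/8 = 1
Hence the multiplicities are chi_5: 1. Dimension check: dim(chi_5)*dim(chi_3) = 2*1 = 2 and sum (mult * dim) = 1*2 = 2.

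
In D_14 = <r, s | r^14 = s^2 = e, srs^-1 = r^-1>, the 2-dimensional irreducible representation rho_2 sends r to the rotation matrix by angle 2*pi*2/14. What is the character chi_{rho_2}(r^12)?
chi_{rho_2}(r^12) = 2*cos(2*pi*2*12/14) = -2*cos(3*pi/7)

Solution. rho_2(r^12) is rotation by angle 2*pi*2*12/14, whose trace is 2*cos(2*pi*2*12/14) = -2*cos(3*pi/7).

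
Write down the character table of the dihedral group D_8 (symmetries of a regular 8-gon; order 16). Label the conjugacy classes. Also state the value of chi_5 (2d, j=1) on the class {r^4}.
Conjugacy classes: {e} of size 1, {r^4} of size 1, {r^1, r^7} of size 2, {r^2, r^6} of size 2, {r^3, r^5} of size 2, {s, sr^2, ...} of size 4, {sr, sr^3, ...} of size 4.
Character table:
  irrep \ class              {e} (size 1)  {r^4} (size 1)  {r^1, r^7} (size 2)  {r^2, r^6} (size 2)  {r^3, r^5} (size 2)  {s, sr^2, ...} (size 4)  {sr, sr^3, ...} (size 4)
  chi_1 (triv)               1             1               1                    1                    1                    1                        1                       
  chi_2 (sign: r->1, s->-1)  1             1               1                    1                    1                    -1                       -1                      
  chi_3 (r->-1, s->1)        1             1               -1                   1                    -1                   1                        -1                      
  chi_4 (r->-1, s->-1)       1             1               -1                   1                    -1                   -1                       1                       
  chi_5 (2d, j=1)            2             -2              sqrt(2)              0                    -sqrt(2)             0                        0                       
  chi_6 (2d, j=2)            2             2               0                    -2                   0                    0                        0                       
  chi_7 (2d, j=3)            2             -2              -sqrt(2)             0                    sqrt(2)              0                        0                       

Spot check: chi_5 (2d, j=1) on {r^4} = -2.

Explanation: D_8 has order 2*8 = 16 with 7 conjugacy classes, hence 7 irreducibles. Sum of squared dims 1 + 1 + 1 + 1 + 4 + 4 + 4 = 16 = |G|. Linear characters come from the abelianisation; the 2-dimensional irreps have character r^k -> 2*cos(2*pi*j*k/8), reflections -> 0.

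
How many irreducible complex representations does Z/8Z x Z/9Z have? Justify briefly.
72

Solution. The number of irreducible complex representations of a finite group equals its number of conjugacy classes. Z/8Z x Z/9Z is abelian of order 72, so every element is its own conjugacy class: 72 classes, so Z/8Z x Z/9Z (order 72) has exactly 72 irreducible complex representations.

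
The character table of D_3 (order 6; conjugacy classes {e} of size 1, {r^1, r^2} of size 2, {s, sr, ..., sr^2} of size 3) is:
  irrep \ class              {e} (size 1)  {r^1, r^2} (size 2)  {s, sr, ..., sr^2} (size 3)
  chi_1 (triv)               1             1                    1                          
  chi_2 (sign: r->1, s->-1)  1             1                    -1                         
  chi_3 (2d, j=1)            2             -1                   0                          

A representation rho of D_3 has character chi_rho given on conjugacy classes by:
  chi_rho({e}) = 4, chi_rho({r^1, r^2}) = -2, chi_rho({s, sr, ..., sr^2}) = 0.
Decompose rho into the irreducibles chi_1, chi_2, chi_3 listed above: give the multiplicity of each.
Multiplicities: chi_1: 0, chi_2: 0, chi_3: 2.

Why: Use <chi_rho, chi> = (1/|G|) sum_C |C| * chi_rho(C) * conj(chi(C)) with |G| = 6 for each irreducible chi in the table:
  <chi_rho, chi_1> = (1/6)[1*(4)*conj(1) + 2*(-2)*conj(1) + 3*(0)*conj(1)]
      = (1/6)[(4) + (-4) + (0)] = 0/6 = 0
  <chi_rho, chi_2> = (1/6)[1*(4)*conj(1) + 2*(-2)*conj(1) + 3*(0)*conj(-1)]
      = (1/6)[(4) + (-4) + (0)] = 0/6 = 0
  <chi_rho, chi_3> = (1/6)[1*(4)*conj(2) + 2*(-2)*conj(-1) + 3*(0)*conj(0)]
      = (1/6)[(8) + (4) + (0)] = 12/6 = 2
Dimension check: dim(rho) = sum (mult * dim) = 0*1 + 0*1 + 2*2 = 4 = chi_rho(e) = 4.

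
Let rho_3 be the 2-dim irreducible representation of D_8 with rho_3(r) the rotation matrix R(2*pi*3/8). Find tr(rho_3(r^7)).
chi_{rho_3}(r^7) = 2*cos(2*pi*3*7/8) = -sqrt(2)

Explanation: rho_3(r^7) is rotation by angle 2*pi*3*7/8, whose trace is 2*cos(2*pi*3*7/8) = -sqrt(2).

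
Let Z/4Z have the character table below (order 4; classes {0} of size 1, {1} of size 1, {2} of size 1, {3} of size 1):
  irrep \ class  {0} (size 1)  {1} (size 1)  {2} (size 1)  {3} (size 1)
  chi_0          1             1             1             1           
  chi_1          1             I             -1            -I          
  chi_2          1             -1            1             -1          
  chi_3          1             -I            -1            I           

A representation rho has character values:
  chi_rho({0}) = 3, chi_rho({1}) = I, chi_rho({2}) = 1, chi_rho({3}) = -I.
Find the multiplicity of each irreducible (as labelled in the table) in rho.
Multiplicities: chi_0: 1, chi_1: 1, chi_2: 1, chi_3: 0.

Use <chi_rho, chi> = (1/|G|) sum_C |C| * chi_rho(C) * conj(chi(C)) with |G| = 4 for each irreducible chi in the table:
  <chi_rho, chi_0> = (1/4)[1*(3)*conj(1) + 1*(I)*conj(1) + 1*(1)*conj(1) + 1*(-I)*conj(1)]
      = (1/4)[(3) + (I) + (1) + (-I)] = 4/4 = 1
  <chi_rho, chi_1> = (1/4)[1*(3)*conj(1) + 1*(I)*conj(I) + 1*(1)*conj(-1) + 1*(-I)*conj(-I)]
      = (1/4)[(3) + (1) + (-1) + (1)] = 4/4 = 1
  <chi_rho, chi_2> = (1/4)[1*(3)*conj(1) + 1*(I)*conj(-1) + 1*(1)*conj(1) + 1*(-I)*conj(-1)]
      = (1/4)[(3) + (-I) + (1) + (I)] = 4/4 = 1
  <chi_rho, chi_3> = (1/4)[1*(3)*conj(1) + 1*(I)*conj(-I) + 1*(1)*conj(-1) + 1*(-I)*conj(I)]
      = (1/4)[(3) + (-1) + (-1) + (-1)] = 0/4 = 0
(Exp terms are combined using exp(i*s)*conj(exp(i*t)) = exp(i*(s-t)), and sums of them are collapsed using the identity that for every m > 1 the m distinct m-th roots of unity sum to 0, e.g. 1 + exp(2*I*pi/3) + exp(-2*I*pi/3) = 0.)
Dimension check: dim(rho) = sum (mult * dim) = 1*1 + 1*1 + 1*1 + 0*1 = 3 = chi_rho(e) = 3.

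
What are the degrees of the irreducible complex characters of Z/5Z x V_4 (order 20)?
Dimensions: 1, 1, 1, 1, 1, 1, 1, 1, 1, 1, 1, 1, 1, 1, 1, 1, 1, 1, 1, 1

There are 20 irreducibles (= number of conjugacy classes). Their dimensions d_i satisfy sum d_i^2 = |G| = 20: 1 + 1 + 1 + 1 + 1 + 1 + 1 + 1 + 1 + 1 + 1 + 1 + 1 + 1 + 1 + 1 + 1 + 1 + 1 + 1 = 20. (For the product with Z/5Z: each of the 5 1-dim characters of Z/5Z tensors with each irrep of V_4, giving 5 copies of each V_4-dimension.)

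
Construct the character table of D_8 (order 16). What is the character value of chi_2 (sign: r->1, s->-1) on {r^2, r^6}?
Conjugacy classes: {e} of size 1, {r^4} of size 1, {r^1, r^7} of size 2, {r^2, r^6} of size 2, {r^3, r^5} of size 2, {s, sr^2, ...} of size 4, {sr, sr^3, ...} of size 4.
Character table:
  irrep \ class              {e} (size 1)  {r^4} (size 1)  {r^1, r^7} (size 2)  {r^2, r^6} (size 2)  {r^3, r^5} (size 2)  {s, sr^2, ...} (size 4)  {sr, sr^3, ...} (size 4)
  chi_1 (triv)               1             1               1                    1                    1                    1                        1                       
  chi_2 (sign: r->1, s->-1)  1             1               1                    1                    1                    -1                       -1                      
  chi_3 (r->-1, s->1)        1             1               -1                   1                    -1                   1                        -1                      
  chi_4 (r->-1, s->-1)       1             1               -1                   1                    -1                   -1                       1                       
  chi_5 (2d, j=1)            2             -2              sqrt(2)              0                    -sqrt(2)             0                        0                       
  chi_6 (2d, j=2)            2             2               0                    -2                   0                    0                        0                       
  chi_7 (2d, j=3)            2             -2              -sqrt(2)             0                    sqrt(2)              0                        0                       

Spot check: chi_2 (sign: r->1, s->-1) on {r^2, r^6} = 1.

Proof sketch: D_8 has order 2*8 = 16 with 7 conjugacy classes, hence 7 irreducibles. Sum of squared dims 1 + 1 + 1 + 1 + 4 + 4 + 4 = 16 = |G|. Linear characters come from the abelianisation; the 2-dimensional irreps have character r^k -> 2*cos(2*pi*j*k/8), reflections -> 0.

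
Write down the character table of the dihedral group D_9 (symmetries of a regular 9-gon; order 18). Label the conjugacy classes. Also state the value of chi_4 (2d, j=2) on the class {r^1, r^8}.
Conjugacy classes: {e} of size 1, {r^1, r^8} of size 2, {r^2, r^7} of size 2, {r^3, r^6} of size 2, {r^4, r^5} of size 2, {s, sr, ..., sr^8} of size 9.
Character table:
  irrep \ class              {e} (size 1)  {r^1, r^8} (size 2)  {r^2, r^7} (size 2)  {r^3, r^6} (size 2)  {r^4, r^5} (size 2)  {s, sr, ..., sr^8} (size 9)
  chi_1 (triv)               1             1                    1                    1                    1                    1                          
  chi_2 (sign: r->1, s->-1)  1             1                    1                    1                    1                    -1                         
  chi_3 (2d, j=1)            2             2*cos(2*pi/9)        2*cos(4*pi/9)        -1                   -2*cos(pi/9)         0                          
  chi_4 (2d, j=2)            2             2*cos(4*pi/9)        -2*cos(pi/9)         -1                   2*cos(2*pi/9)        0                          
  chi_5 (2d, j=3)            2             -1                   -1                   2                    -1                   0                          
  chi_6 (2d, j=4)            2             -2*cos(pi/9)         2*cos(2*pi/9)        -1                   2*cos(4*pi/9)        0                          

Spot check: chi_4 (2d, j=2) on {r^1, r^8} = 2*cos(4*pi/9).

Justification: D_9 has order 2*9 = 18 with 6 conjugacy classes, hence 6 irreducibles. Sum of squared dims 1 + 1 + 4 + 4 + 4 + 4 = 18 = |G|. Linear characters come from the abelianisation; the 2-dimensional irreps have character r^k -> 2*cos(2*pi*j*k/9), reflections -> 0.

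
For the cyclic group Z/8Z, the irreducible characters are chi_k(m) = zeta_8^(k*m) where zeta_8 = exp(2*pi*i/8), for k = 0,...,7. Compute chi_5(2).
chi_5(2) = zeta_8^10 = I

Proof sketch: chi_5(2) = zeta_8^(5*2) = zeta_8^10. Since zeta_8^8 = 1, this equals zeta_8^2 = exp(2*pi*i*2/8) = I.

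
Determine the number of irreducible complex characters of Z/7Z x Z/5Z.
35

Explanation: The number of irreducible complex representations of a finite group equals its number of conjugacy classes. Z/7Z x Z/5Z is abelian of order 35, so every element is its own conjugacy class: 35 classes, so Z/7Z x Z/5Z (order 35) has exactly 35 irreducible complex representations.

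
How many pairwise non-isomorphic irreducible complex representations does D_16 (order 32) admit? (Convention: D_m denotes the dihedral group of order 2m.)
11

Justification: The number of irreducible complex representations of a finite group equals its number of conjugacy classes. D_16 has 11 conjugacy classes (n/2 + 3 for n even), so D_16 (order 32) has exactly 11 irreducible complex representations.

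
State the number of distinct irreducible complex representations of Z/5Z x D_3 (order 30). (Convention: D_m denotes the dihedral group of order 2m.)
15

Solution. The number of irreducible complex representations of a finite group equals its number of conjugacy classes. For a direct product, #classes(G x H) = #classes(G) * #classes(H). Z/5Z has 5 classes (abelian), D_3 has 3 classes, so 5 * 3 = 15, so Z/5Z x D_3 (order 30) has exactly 15 irreducible complex representations.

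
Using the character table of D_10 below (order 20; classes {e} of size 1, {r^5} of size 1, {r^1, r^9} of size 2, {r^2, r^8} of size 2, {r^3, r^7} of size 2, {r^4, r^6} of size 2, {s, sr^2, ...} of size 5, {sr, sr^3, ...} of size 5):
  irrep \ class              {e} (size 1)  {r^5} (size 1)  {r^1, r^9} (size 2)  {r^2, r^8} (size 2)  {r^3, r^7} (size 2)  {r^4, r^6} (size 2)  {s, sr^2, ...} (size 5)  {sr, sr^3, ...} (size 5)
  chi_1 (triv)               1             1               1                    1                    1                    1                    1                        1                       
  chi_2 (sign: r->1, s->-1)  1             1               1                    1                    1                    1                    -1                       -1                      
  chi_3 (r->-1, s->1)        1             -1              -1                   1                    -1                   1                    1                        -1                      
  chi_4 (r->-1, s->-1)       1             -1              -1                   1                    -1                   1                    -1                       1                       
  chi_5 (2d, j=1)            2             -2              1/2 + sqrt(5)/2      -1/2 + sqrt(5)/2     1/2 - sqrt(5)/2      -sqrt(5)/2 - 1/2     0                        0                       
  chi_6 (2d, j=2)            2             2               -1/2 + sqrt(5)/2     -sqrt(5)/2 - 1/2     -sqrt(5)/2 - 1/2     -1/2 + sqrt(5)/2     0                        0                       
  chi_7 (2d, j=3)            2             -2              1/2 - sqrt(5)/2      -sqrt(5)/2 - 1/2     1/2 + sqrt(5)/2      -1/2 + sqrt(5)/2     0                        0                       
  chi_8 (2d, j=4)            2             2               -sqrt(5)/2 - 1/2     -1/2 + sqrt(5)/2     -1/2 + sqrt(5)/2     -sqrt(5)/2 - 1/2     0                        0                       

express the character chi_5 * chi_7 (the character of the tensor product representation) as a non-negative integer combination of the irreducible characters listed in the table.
chi_5 tensor chi_7 = chi_6 + chi_8 (all other irreducibles have multiplicity 0).

Details: The character of a tensor product is the pointwise product (chi_5 * chi_7)(C) = chi_5(C) * chi_7(C):
  {e}: (2)*(2), {r^5}: (-2)*(-2), {r^1, r^9}: (1/2 + sqrt(5)/2)*(1/2 - sqrt(5)/2), {r^2, r^8}: (-1/2 + sqrt(5)/2)*(-sqrt(5)/2 - 1/2), {r^3, r^7}: (1/2 - sqrt(5)/2)*(1/2 + sqrt(5)/2), {r^4, r^6}: (-sqrt(5)/2 - 1/2)*(-1/2 + sqrt(5)/2), {s, sr^2, ...}: (0)*(0), {sr, sr^3, ...}: (0)*(0)
so (chi_5 * chi_7) takes values
  {e} -> 4, {r^5} -> 4, {r^1, r^9} -> -1, {r^2, r^8} -> -1, {r^3, r^7} -> -1, {r^4, r^6} -> -1, {s, sr^2, ...} -> 0, {sr, sr^3, ...} -> 0.
Now take the inner product of this character with each irreducible chi from the table, <chi_5*chi_7, chi> = (1/20) sum_C |C| (chi_5*chi_7)(C) conj(chi(C)):
  <chi_5*chi_7, chi_1> = (1/20)[1*(4)*conj(1) + 1*(4)*conj(1) + 2*(-1)*conj(1) + 2*(-1)*conj(1) + 2*(-1)*conj(1) + 2*(-1)*conj(1) + 5*(0)*conj(1) + 5*(0)*conj(1)]
      = (1/20)[(4) + (4) + (-2) + (-2) + (-2) + (-2) + (0) + (0)] = 0/20 = 0
  <chi_5*chi_7, chi_2> = (1/20)[1*(4)*conj(1) + 1*(4)*conj(1) + 2*(-1)*conj(1) + 2*(-1)*conj(1) + 2*(-1)*conj(1) + 2*(-1)*conj(1) + 5*(0)*conj(-1) + 5*(0)*conj(-1)]
      = (1/20)[(4) + (4) + (-2) + (-2) + (-2) + (-2) + (0) + (0)] = 0/20 = 0
  <chi_5*chi_7, chi_3> = (1/20)[1*(4)*conj(1) + 1*(4)*conj(-1) + 2*(-1)*conj(-1) + 2*(-1)*conj(1) + 2*(-1)*conj(-1) + 2*(-1)*conj(1) + 5*(0)*conj(1) + 5*(0)*conj(-1)]
      = (1/20)[(4) + (-4) + (2) + (-2) + (2) + (-2) + (0) + (0)] = 0/20 = 0
  <chi_5*chi_7, chi_4> = (1/20)[1*(4)*conj(1) + 1*(4)*conj(-1) + 2*(-1)*conj(-1) + 2*(-1)*conj(1) + 2*(-1)*conj(-1) + 2*(-1)*conj(1) + 5*(0)*conj(-1) + 5*(0)*conj(1)]
      = (1/20)[(4) + (-4) + (2) + (-2) + (2) + (-2) + (0) + (0)] = 0/20 = 0
  <chi_5*chi_7, chi_5> = (1/20)[1*(4)*conj(2) + 1*(4)*conj(-2) + 2*(-1)*conj(1/2 + sqrt(5)/2) + 2*(-1)*conj(-1/2 + sqrt(5)/2) + 2*(-1)*conj(1/2 - sqrt(5)/2) + 2*(-1)*conj(-sqrt(5)/2 - 1/2) + 5*(0)*conj(0) + 5*(0)*conj(0)]
      = (1/20)[(8) + (-8) + (-sqrt(5) - 1) + (1 - sqrt(5)) + (-1 + sqrt(5)) + (1 + sqrt(5)) + (0) + (0)] = 0/20 = 0
  <chi_5*chi_7, chi_6> = (1/20)[1*(4)*conj(2) + 1*(4)*conj(2) + 2*(-1)*conj(-1/2 + sqrt(5)/2) + 2*(-1)*conj(-sqrt(5)/2 - 1/2) + 2*(-1)*conj(-sqrt(5)/2 - 1/2) + 2*(-1)*conj(-1/2 + sqrt(5)/2) + 5*(0)*conj(0) + 5*(0)*conj(0)]
      = (1/20)[(8) + (8) + (1 - sqrt(5)) + (1 + sqrt(5)) + (1 + sqrt(5)) + (1 - sqrt(5)) + (0) + (0)] = 20/20 = 1
  <chi_5*chi_7, chi_7> = (1/20)[1*(4)*conj(2) + 1*(4)*conj(-2) + 2*(-1)*conj(1/2 - sqrt(5)/2) + 2*(-1)*conj(-sqrt(5)/2 - 1/2) + 2*(-1)*conj(1/2 + sqrt(5)/2) + 2*(-1)*conj(-1/2 + sqrt(5)/2) + 5*(0)*conj(0) + 5*(0)*conj(0)]
      = (1/20)[(8) + (-8) + (-1 + sqrt(5)) + (1 + sqrt(5)) + (-sqrt(5) - 1) + (1 - sqrt(5)) + (0) + (0)] = 0/20 = 0
  <chi_5*chi_7, chi_8> = (1/20)[1*(4)*conj(2) + 1*(4)*conj(2) + 2*(-1)*conj(-sqrt(5)/2 - 1/2) + 2*(-1)*conj(-1/2 + sqrt(5)/2) + 2*(-1)*conj(-1/2 + sqrt(5)/2) + 2*(-1)*conj(-sqrt(5)/2 - 1/2) + 5*(0)*conj(0) + 5*(0)*conj(0)]
      = (1/20)[(8) + (8) + (1 + sqrt(5)) + (1 - sqrt(5)) + (1 - sqrt(5)) + (1 + sqrt(5)) + (0) + (0)] = 20/20 = 1
Hence the multiplicities are chi_6: 1, chi_8: 1. Dimension check: dim(chi_5)*dim(chi_7) = 2*2 = 4 and sum (mult * dim) = 1*2 + 1*2 = 4.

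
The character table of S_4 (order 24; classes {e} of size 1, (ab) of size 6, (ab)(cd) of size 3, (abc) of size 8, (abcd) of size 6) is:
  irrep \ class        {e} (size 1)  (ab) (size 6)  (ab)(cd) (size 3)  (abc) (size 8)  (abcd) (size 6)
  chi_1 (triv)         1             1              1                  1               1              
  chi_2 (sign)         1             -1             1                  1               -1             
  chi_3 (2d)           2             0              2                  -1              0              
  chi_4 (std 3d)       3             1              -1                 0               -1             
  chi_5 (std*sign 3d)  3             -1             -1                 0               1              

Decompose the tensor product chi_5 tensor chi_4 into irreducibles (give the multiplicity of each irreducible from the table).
chi_5 tensor chi_4 = chi_2 + chi_3 + chi_4 + chi_5 (all other irreducibles have multiplicity 0).

The character of a tensor product is the pointwise product (chi_5 * chi_4)(C) = chi_5(C) * chi_4(C):
  {e}: (3)*(3), (ab): (-1)*(1), (ab)(cd): (-1)*(-1), (abc): (0)*(0), (abcd): (1)*(-1)
so (chi_5 * chi_4) takes values
  {e} -> 9, (ab) -> -1, (ab)(cd) -> 1, (abc) -> 0, (abcd) -> -1.
Now take the inner product of this character with each irreducible chi from the table, <chi_5*chi_4, chi> = (1/24) sum_C |C| (chi_5*chi_4)(C) conj(chi(C)):
  <chi_5*chi_4, chi_1> = (1/24)[1*(9)*conj(1) + 6*(-1)*conj(1) + 3*(1)*conj(1) + 8*(0)*conj(1) + 6*(-1)*conj(1)]
      = (1/24)[(9) + (-6) + (3) + (0) + (-6)] = 0/24 = 0
  <chi_5*chi_4, chi_2> = (1/24)[1*(9)*conj(1) + 6*(-1)*conj(-1) + 3*(1)*conj(1) + 8*(0)*conj(1) + 6*(-1)*conj(-1)]
      = (1/24)[(9) + (6) + (3) + (0) + (6)] = 24/24 = 1
  <chi_5*chi_4, chi_3> = (1/24)[1*(9)*conj(2) + 6*(-1)*conj(0) + 3*(1)*conj(2) + 8*(0)*conj(-1) + 6*(-1)*conj(0)]
      = (1/24)[(18) + (0) + (6) + (0) + (0)] = 24/24 = 1
  <chi_5*chi_4, chi_4> = (1/24)[1*(9)*conj(3) + 6*(-1)*conj(1) + 3*(1)*conj(-1) + 8*(0)*conj(0) + 6*(-1)*conj(-1)]
      = (1/24)[(27) + (-6) + (-3) + (0) + (6)] = 24/24 = 1
  <chi_5*chi_4, chi_5> = (1/24)[1*(9)*conj(3) + 6*(-1)*conj(-1) + 3*(1)*conj(-1) + 8*(0)*conj(0) + 6*(-1)*conj(1)]
      = (1/24)[(27) + (6) + (-3) + (0) + (-6)] = 24/24 = 1
Hence the multiplicities are chi_2: 1, chi_3: 1, chi_4: 1, chi_5: 1. Dimension check: dim(chi_5)*dim(chi_4) = 3*3 = 9 and sum (mult * dim) = 1*1 + 1*2 + 1*3 + 1*3 = 9.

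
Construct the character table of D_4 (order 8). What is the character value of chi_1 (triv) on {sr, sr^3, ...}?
Conjugacy classes: {e} of size 1, {r^2} of size 1, {r^1, r^3} of size 2, {s, sr^2, ...} of size 2, {sr, sr^3, ...} of size 2.
Character table:
  irrep \ class              {e} (size 1)  {r^2} (size 1)  {r^1, r^3} (size 2)  {s, sr^2, ...} (size 2)  {sr, sr^3, ...} (size 2)
  chi_1 (triv)               1             1               1                    1                        1                       
  chi_2 (sign: r->1, s->-1)  1             1               1                    -1                       -1                      
  chi_3 (r->-1, s->1)        1             1               -1                   1                        -1                      
  chi_4 (r->-1, s->-1)       1             1               -1                   -1                       1                       
  chi_5 (2d, j=1)            2             -2              0                    0                        0                       

Spot check: chi_1 (triv) on {sr, sr^3, ...} = 1.

Why: D_4 has order 2*4 = 8 with 5 conjugacy classes, hence 5 irreducibles. Sum of squared dims 1 + 1 + 1 + 1 + 4 = 8 = |G|. Linear characters come from the abelianisation; the 2-dimensional irreps have character r^k -> 2*cos(2*pi*j*k/4), reflections -> 0.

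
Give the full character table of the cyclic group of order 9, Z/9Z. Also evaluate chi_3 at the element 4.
Character table of Z/9Z (irreps indexed chi_0,...,chi_8 with chi_k(m) = zeta_9^(k*m), zeta_9 = exp(2*pi*i/9)):
  irrep \ class  {0} (size 1)  {1} (size 1)    {2} (size 1)    {3} (size 1)    {4} (size 1)    {5} (size 1)    {6} (size 1)    {7} (size 1)    {8} (size 1)  
  chi_0          1             1               1               1               1               1               1               1               1             
  chi_1          1             exp(2*I*pi/9)   exp(4*I*pi/9)   exp(2*I*pi/3)   exp(8*I*pi/9)   exp(-8*I*pi/9)  exp(-2*I*pi/3)  exp(-4*I*pi/9)  exp(-2*I*pi/9)
  chi_2          1             exp(4*I*pi/9)   exp(8*I*pi/9)   exp(-2*I*pi/3)  exp(-2*I*pi/9)  exp(2*I*pi/9)   exp(2*I*pi/3)   exp(-8*I*pi/9)  exp(-4*I*pi/9)
  chi_3          1             exp(2*I*pi/3)   exp(-2*I*pi/3)  1               exp(2*I*pi/3)   exp(-2*I*pi/3)  1               exp(2*I*pi/3)   exp(-2*I*pi/3)
  chi_4          1             exp(8*I*pi/9)   exp(-2*I*pi/9)  exp(2*I*pi/3)   exp(-4*I*pi/9)  exp(4*I*pi/9)   exp(-2*I*pi/3)  exp(2*I*pi/9)   exp(-8*I*pi/9)
  chi_5          1             exp(-8*I*pi/9)  exp(2*I*pi/9)   exp(-2*I*pi/3)  exp(4*I*pi/9)   exp(-4*I*pi/9)  exp(2*I*pi/3)   exp(-2*I*pi/9)  exp(8*I*pi/9) 
  chi_6          1             exp(-2*I*pi/3)  exp(2*I*pi/3)   1               exp(-2*I*pi/3)  exp(2*I*pi/3)   1               exp(-2*I*pi/3)  exp(2*I*pi/3) 
  chi_7          1             exp(-4*I*pi/9)  exp(-8*I*pi/9)  exp(2*I*pi/3)   exp(2*I*pi/9)   exp(-2*I*pi/9)  exp(-2*I*pi/3)  exp(8*I*pi/9)   exp(4*I*pi/9) 
  chi_8          1             exp(-2*I*pi/9)  exp(-4*I*pi/9)  exp(-2*I*pi/3)  exp(-8*I*pi/9)  exp(8*I*pi/9)   exp(2*I*pi/3)   exp(4*I*pi/9)   exp(2*I*pi/9) 

Spot check: chi_3(4) = zeta_9^(3*4) = zeta_9^12 = exp(2*I*pi/3).

Working: Z/9Z is abelian, so all 9 irreducible complex representations are 1-dimensional. They are given by chi_k(m) = zeta_9^(k*m) for k = 0,...,8. Row orthogonality: sum_m chi_k(m) conj(chi_l(m)) = 9 * [k = l].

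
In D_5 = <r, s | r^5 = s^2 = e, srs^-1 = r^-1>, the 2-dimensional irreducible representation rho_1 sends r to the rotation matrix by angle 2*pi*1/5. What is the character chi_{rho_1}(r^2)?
chi_{rho_1}(r^2) = 2*cos(2*pi*1*2/5) = -sqrt(5)/2 - 1/2

Why: rho_1(r^2) is rotation by angle 2*pi*1*2/5, whose trace is 2*cos(2*pi*1*2/5) = -sqrt(5)/2 - 1/2.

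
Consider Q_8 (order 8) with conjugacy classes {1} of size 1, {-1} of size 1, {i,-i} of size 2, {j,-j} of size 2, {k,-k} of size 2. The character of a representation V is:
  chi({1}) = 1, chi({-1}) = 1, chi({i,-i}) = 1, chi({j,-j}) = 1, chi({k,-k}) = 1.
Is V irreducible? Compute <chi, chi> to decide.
Irreducible: <chi, chi> = 1.

<chi, chi> = (1/|G|) sum_C |C| * |chi(C)|^2 = (1/8)[1*|1|^2 + 1*|1|^2 + 2*|1|^2 + 2*|1|^2 + 2*|1|^2]
  = (1/8)[(1) + (1) + (2) + (2) + (2)] = 8/8 = 1.
A character is irreducible iff <chi, chi> = 1, so this representation is irreducible.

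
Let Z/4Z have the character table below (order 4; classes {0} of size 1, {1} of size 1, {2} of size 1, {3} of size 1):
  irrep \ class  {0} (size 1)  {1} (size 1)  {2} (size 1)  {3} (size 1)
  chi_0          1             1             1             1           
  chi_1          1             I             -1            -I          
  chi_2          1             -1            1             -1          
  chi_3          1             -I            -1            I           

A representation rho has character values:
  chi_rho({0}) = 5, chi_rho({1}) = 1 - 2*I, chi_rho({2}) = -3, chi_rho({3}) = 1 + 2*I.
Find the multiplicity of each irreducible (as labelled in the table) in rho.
Multiplicities: chi_0: 1, chi_1: 1, chi_2: 0, chi_3: 3.

Proof sketch: Use <chi_rho, chi> = (1/|G|) sum_C |C| * chi_rho(C) * conj(chi(C)) with |G| = 4 for each irreducible chi in the table:
  <chi_rho, chi_0> = (1/4)[1*(5)*conj(1) + 1*(1 - 2*I)*conj(1) + 1*(-3)*conj(1) + 1*(1 + 2*I)*conj(1)]
      = (1/4)[(5) + (1 - 2*I) + (-3) + (1 + 2*I)] = 4/4 = 1
  <chi_rho, chi_1> = (1/4)[1*(5)*conj(1) + 1*(1 - 2*I)*conj(I) + 1*(-3)*conj(-1) + 1*(1 + 2*I)*conj(-I)]
      = (1/4)[(5) + (-2 - I) + (3) + (-2 + I)] = 4/4 = 1
  <chi_rho, chi_2> = (1/4)[1*(5)*conj(1) + 1*(1 - 2*I)*conj(-1) + 1*(-3)*conj(1) + 1*(1 + 2*I)*conj(-1)]
      = (1/4)[(5) + (-1 + 2*I) + (-3) + (-1 - 2*I)] = 0/4 = 0
  <chi_rho, chi_3> = (1/4)[1*(5)*conj(1) + 1*(1 - 2*I)*conj(-I) + 1*(-3)*conj(-1) + 1*(1 + 2*I)*conj(I)]
      = (1/4)[(5) + (2 + I) + (3) + (2 - I)] = 12/4 = 3
(Exp terms are combined using exp(i*s)*conj(exp(i*t)) = exp(i*(s-t)), and sums of them are collapsed using the identity that for every m > 1 the m distinct m-th roots of unity sum to 0, e.g. 1 + exp(2*I*pi/3) + exp(-2*I*pi/3) = 0.)
Dimension check: dim(rho) = sum (mult * dim) = 1*1 + 1*1 + 0*1 + 3*1 = 5 = chi_rho(e) = 5.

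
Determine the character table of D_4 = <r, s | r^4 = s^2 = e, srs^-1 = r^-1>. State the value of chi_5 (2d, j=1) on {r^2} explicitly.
Conjugacy classes: {e} of size 1, {r^2} of size 1, {r^1, r^3} of size 2, {s, sr^2, ...} of size 2, {sr, sr^3, ...} of size 2.
Character table:
  irrep \ class              {e} (size 1)  {r^2} (size 1)  {r^1, r^3} (size 2)  {s, sr^2, ...} (size 2)  {sr, sr^3, ...} (size 2)
  chi_1 (triv)               1             1               1                    1                        1                       
  chi_2 (sign: r->1, s->-1)  1             1               1                    -1                       -1                      
  chi_3 (r->-1, s->1)        1             1               -1                   1                        -1                      
  chi_4 (r->-1, s->-1)       1             1               -1                   -1                       1                       
  chi_5 (2d, j=1)            2             -2              0                    0                        0                       

Spot check: chi_5 (2d, j=1) on {r^2} = -2.

Why: D_4 has order 2*4 = 8 with 5 conjugacy classes, hence 5 irreducibles. Sum of squared dims 1 + 1 + 1 + 1 + 4 = 8 = |G|. Linear characters come from the abelianisation; the 2-dimensional irreps have character r^k -> 2*cos(2*pi*j*k/4), reflections -> 0.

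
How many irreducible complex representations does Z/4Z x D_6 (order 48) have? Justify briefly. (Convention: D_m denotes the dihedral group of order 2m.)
24

The number of irreducible complex representations of a finite group equals its number of conjugacy classes. For a direct product, #classes(G x H) = #classes(G) * #classes(H). Z/4Z has 4 classes (abelian), D_6 has 6 classes, so 4 * 6 = 24, so Z/4Z x D_6 (order 48) has exactly 24 irreducible complex representations.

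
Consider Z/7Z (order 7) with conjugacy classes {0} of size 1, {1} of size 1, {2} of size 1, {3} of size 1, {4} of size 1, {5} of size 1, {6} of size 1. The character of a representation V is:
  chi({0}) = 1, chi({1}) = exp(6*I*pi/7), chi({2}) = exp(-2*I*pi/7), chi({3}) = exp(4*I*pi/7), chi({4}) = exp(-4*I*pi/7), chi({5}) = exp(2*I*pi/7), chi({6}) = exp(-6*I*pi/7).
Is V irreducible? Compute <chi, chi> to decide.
Irreducible: <chi, chi> = 1.

Proof sketch: <chi, chi> = (1/|G|) sum_C |C| * |chi(C)|^2 = (1/7)[1*|1|^2 + 1*|exp(6*I*pi/7)|^2 + 1*|exp(-2*I*pi/7)|^2 + 1*|exp(4*I*pi/7)|^2 + 1*|exp(-4*I*pi/7)|^2 + 1*|exp(2*I*pi/7)|^2 + 1*|exp(-6*I*pi/7)|^2]
  = (1/7)[(1) + (1) + (1) + (1) + (1) + (1) + (1)] = 7/7 = 1.
(Exp terms are combined using exp(i*s)*conj(exp(i*t)) = exp(i*(s-t)), and sums of them are collapsed using the identity that for every m > 1 the m distinct m-th roots of unity sum to 0, e.g. 1 + exp(2*I*pi/3) + exp(-2*I*pi/3) = 0.)
A character is irreducible iff <chi, chi> = 1, so this representation is irreducible.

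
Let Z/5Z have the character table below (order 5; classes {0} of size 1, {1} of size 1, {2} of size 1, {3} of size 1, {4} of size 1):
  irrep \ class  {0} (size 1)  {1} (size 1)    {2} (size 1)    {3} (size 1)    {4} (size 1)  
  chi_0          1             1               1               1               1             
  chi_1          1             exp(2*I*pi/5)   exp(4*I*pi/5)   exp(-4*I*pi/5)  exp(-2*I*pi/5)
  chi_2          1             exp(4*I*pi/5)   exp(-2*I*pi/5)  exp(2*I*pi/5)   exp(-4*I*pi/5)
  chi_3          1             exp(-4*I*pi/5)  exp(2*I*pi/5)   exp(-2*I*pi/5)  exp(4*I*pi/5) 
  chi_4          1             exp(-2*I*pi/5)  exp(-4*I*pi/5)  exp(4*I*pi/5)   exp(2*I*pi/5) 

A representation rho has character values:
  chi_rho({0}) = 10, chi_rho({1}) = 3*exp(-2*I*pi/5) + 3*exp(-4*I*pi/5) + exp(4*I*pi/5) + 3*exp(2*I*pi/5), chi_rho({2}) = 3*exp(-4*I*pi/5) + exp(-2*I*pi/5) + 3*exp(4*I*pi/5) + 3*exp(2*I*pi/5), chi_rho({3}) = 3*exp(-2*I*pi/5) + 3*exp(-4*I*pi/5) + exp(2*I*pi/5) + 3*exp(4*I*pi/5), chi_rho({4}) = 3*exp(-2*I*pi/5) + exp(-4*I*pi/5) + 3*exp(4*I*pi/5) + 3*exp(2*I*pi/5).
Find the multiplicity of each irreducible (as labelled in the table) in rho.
Multiplicities: chi_0: 0, chi_1: 3, chi_2: 1, chi_3: 3, chi_4: 3.

Proof sketch: Use <chi_rho, chi> = (1/|G|) sum_C |C| * chi_rho(C) * conj(chi(C)) with |G| = 5 for each irreducible chi in the table:
  <chi_rho, chi_0> = (1/5)[1*(10)*conj(1) + 1*(3*exp(-2*I*pi/5) + 3*exp(-4*I*pi/5) + exp(4*I*pi/5) + 3*exp(2*I*pi/5))*conj(1) + 1*(3*exp(-4*I*pi/5) + exp(-2*I*pi/5) + 3*exp(4*I*pi/5) + 3*exp(2*I*pi/5))*conj(1) + 1*(3*exp(-2*I*pi/5) + 3*exp(-4*I*pi/5) + exp(2*I*pi/5) + 3*exp(4*I*pi/5))*conj(1) + 1*(3*exp(-2*I*pi/5) + exp(-4*I*pi/5) + 3*exp(4*I*pi/5) + 3*exp(2*I*pi/5))*conj(1)]
      = (1/5)[(10) + (3*exp(-2*I*pi/5) + 3*exp(-4*I*pi/5) + exp(4*I*pi/5) + 3*exp(2*I*pi/5)) + (3*exp(-4*I*pi/5) + exp(-2*I*pi/5) + 3*exp(4*I*pi/5) + 3*exp(2*I*pi/5)) + (3*exp(-2*I*pi/5) + 3*exp(-4*I*pi/5) + exp(2*I*pi/5) + 3*exp(4*I*pi/5)) + (3*exp(-2*I*pi/5) + exp(-4*I*pi/5) + 3*exp(4*I*pi/5) + 3*exp(2*I*pi/5))] = 0/5 = 0
  <chi_rho, chi_1> = (1/5)[1*(10)*conj(1) + 1*(3*exp(-2*I*pi/5) + 3*exp(-4*I*pi/5) + exp(4*I*pi/5) + 3*exp(2*I*pi/5))*conj(exp(2*I*pi/5)) + 1*(3*exp(-4*I*pi/5) + exp(-2*I*pi/5) + 3*exp(4*I*pi/5) + 3*exp(2*I*pi/5))*conj(exp(4*I*pi/5)) + 1*(3*exp(-2*I*pi/5) + 3*exp(-4*I*pi/5) + exp(2*I*pi/5) + 3*exp(4*I*pi/5))*conj(exp(-4*I*pi/5)) + 1*(3*exp(-2*I*pi/5) + exp(-4*I*pi/5) + 3*exp(4*I*pi/5) + 3*exp(2*I*pi/5))*conj(exp(-2*I*pi/5))]
      = (1/5)[(10) + (3 + 3*exp(-4*I*pi/5) + exp(2*I*pi/5) + 3*exp(4*I*pi/5)) + (3 + 3*exp(-2*I*pi/5) + exp(4*I*pi/5) + 3*exp(2*I*pi/5)) + (3 + 3*exp(-2*I*pi/5) + exp(-4*I*pi/5) + 3*exp(2*I*pi/5)) + (3 + 3*exp(-4*I*pi/5) + exp(-2*I*pi/5) + 3*exp(4*I*pi/5))] = 15/5 = 3
  <chi_rho, chi_2> = (1/5)[1*(10)*conj(1) + 1*(3*exp(-2*I*pi/5) + 3*exp(-4*I*pi/5) + exp(4*I*pi/5) + 3*exp(2*I*pi/5))*conj(exp(4*I*pi/5)) + 1*(3*exp(-4*I*pi/5) + exp(-2*I*pi/5) + 3*exp(4*I*pi/5) + 3*exp(2*I*pi/5))*conj(exp(-2*I*pi/5)) + 1*(3*exp(-2*I*pi/5) + 3*exp(-4*I*pi/5) + exp(2*I*pi/5) + 3*exp(4*I*pi/5))*conj(exp(2*I*pi/5)) + 1*(3*exp(-2*I*pi/5) + exp(-4*I*pi/5) + 3*exp(4*I*pi/5) + 3*exp(2*I*pi/5))*conj(exp(-4*I*pi/5))]
      = (1/5)[(10) + (1 + 3*exp(-2*I*pi/5) + 3*exp(4*I*pi/5) + 3*exp(2*I*pi/5)) + (1 + 3*exp(-2*I*pi/5) + 3*exp(-4*I*pi/5) + 3*exp(4*I*pi/5)) + (1 + 3*exp(-4*I*pi/5) + 3*exp(4*I*pi/5) + 3*exp(2*I*pi/5)) + (1 + 3*exp(-2*I*pi/5) + 3*exp(-4*I*pi/5) + 3*exp(2*I*pi/5))] = 5/5 = 1
  <chi_rho, chi_3> = (1/5)[1*(10)*conj(1) + 1*(3*exp(-2*I*pi/5) + 3*exp(-4*I*pi/5) + exp(4*I*pi/5) + 3*exp(2*I*pi/5))*conj(exp(-4*I*pi/5)) + 1*(3*exp(-4*I*pi/5) + exp(-2*I*pi/5) + 3*exp(4*I*pi/5) + 3*exp(2*I*pi/5))*conj(exp(2*I*pi/5)) + 1*(3*exp(-2*I*pi/5) + 3*exp(-4*I*pi/5) + exp(2*I*pi/5) + 3*exp(4*I*pi/5))*conj(exp(-2*I*pi/5)) + 1*(3*exp(-2*I*pi/5) + exp(-4*I*pi/5) + 3*exp(4*I*pi/5) + 3*exp(2*I*pi/5))*conj(exp(4*I*pi/5))]
      = (1/5)[(10) + (3 + 3*exp(-4*I*pi/5) + exp(-2*I*pi/5) + 3*exp(2*I*pi/5)) + (3 + exp(-4*I*pi/5) + 3*exp(4*I*pi/5) + 3*exp(2*I*pi/5)) + (3 + 3*exp(-2*I*pi/5) + 3*exp(-4*I*pi/5) + exp(4*I*pi/5)) + (3 + 3*exp(-2*I*pi/5) + exp(2*I*pi/5) + 3*exp(4*I*pi/5))] = 15/5 = 3
  <chi_rho, chi_4> = (1/5)[1*(10)*conj(1) + 1*(3*exp(-2*I*pi/5) + 3*exp(-4*I*pi/5) + exp(4*I*pi/5) + 3*exp(2*I*pi/5))*conj(exp(-2*I*pi/5)) + 1*(3*exp(-4*I*pi/5) + exp(-2*I*pi/5) + 3*exp(4*I*pi/5) + 3*exp(2*I*pi/5))*conj(exp(-4*I*pi/5)) + 1*(3*exp(-2*I*pi/5) + 3*exp(-4*I*pi/5) + exp(2*I*pi/5) + 3*exp(4*I*pi/5))*conj(exp(4*I*pi/5)) + 1*(3*exp(-2*I*pi/5) + exp(-4*I*pi/5) + 3*exp(4*I*pi/5) + 3*exp(2*I*pi/5))*conj(exp(2*I*pi/5))]
      = (1/5)[(10) + (3 + 3*exp(-2*I*pi/5) + exp(-4*I*pi/5) + 3*exp(4*I*pi/5)) + (3 + 3*exp(-2*I*pi/5) + 3*exp(-4*I*pi/5) + exp(2*I*pi/5)) + (3 + exp(-2*I*pi/5) + 3*exp(4*I*pi/5) + 3*exp(2*I*pi/5)) + (3 + 3*exp(-4*I*pi/5) + exp(4*I*pi/5) + 3*exp(2*I*pi/5))] = 15/5 = 3
(Exp terms are combined using exp(i*s)*conj(exp(i*t)) = exp(i*(s-t)), and sums of them are collapsed using the identity that for every m > 1 the m distinct m-th roots of unity sum to 0, e.g. 1 + exp(2*I*pi/3) + exp(-2*I*pi/3) = 0.)
Dimension check: dim(rho) = sum (mult * dim) = 0*1 + 3*1 + 1*1 + 3*1 + 3*1 = 10 = chi_rho(e) = 10.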